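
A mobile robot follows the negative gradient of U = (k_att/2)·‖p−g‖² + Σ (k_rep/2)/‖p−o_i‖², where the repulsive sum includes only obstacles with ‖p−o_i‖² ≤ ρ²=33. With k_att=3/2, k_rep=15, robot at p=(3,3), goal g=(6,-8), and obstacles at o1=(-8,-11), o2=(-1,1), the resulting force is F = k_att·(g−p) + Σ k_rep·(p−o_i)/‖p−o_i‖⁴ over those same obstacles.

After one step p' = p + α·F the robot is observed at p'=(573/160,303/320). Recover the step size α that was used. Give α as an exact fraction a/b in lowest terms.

α = 1/8

F_att = 3/2·(g−p) = 3/2·(3,-11) = (4.5000,-16.5000)
o1: d²=317 > ρ²=33 → inactive
o2: d²=20 ≤ ρ²=33; F_rep = 15·(4,2)/20² = (0.1500,0.0750)
F = F_att + ΣF_rep = (4.6500,-16.4250)
Δp = p'−p = (0.5813,-2.0531); α = Δx/Fx = (93/160) / (93/20) = 1/8
check: Δy/Fy = (-657/320) / (-657/40) = 1/8 ✓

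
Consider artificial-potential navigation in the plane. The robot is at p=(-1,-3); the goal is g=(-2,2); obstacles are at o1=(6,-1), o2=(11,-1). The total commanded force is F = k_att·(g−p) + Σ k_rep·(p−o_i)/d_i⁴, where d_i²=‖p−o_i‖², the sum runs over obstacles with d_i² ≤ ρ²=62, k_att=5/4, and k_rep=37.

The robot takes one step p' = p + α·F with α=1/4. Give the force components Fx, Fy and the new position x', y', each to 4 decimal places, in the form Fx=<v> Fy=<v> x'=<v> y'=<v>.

F_att = 5/4·(g−p) = 5/4·(-1,5) = (-1.2500,6.2500)
o1: d²=53 ≤ ρ²=62; F_rep = 37·(-7,-2)/53² = (-0.0922,-0.0263)
o2: d²=148 > ρ²=62 → inactive
F = F_att + ΣF_rep = (-1.3422,6.2237)
p' = p + 1/4·F = (-1.3356,-1.4441)

Fx=-1.3422 Fy=6.2237 x'=-1.3356 y'=-1.4441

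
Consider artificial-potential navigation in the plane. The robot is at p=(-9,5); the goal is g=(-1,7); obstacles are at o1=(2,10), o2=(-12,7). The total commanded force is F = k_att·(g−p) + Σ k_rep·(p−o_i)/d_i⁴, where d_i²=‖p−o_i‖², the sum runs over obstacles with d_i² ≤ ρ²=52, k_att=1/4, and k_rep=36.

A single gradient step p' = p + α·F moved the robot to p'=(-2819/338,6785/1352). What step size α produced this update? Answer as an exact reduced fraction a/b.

α = 1/4

F_att = 1/4·(g−p) = 1/4·(8,2) = (2.0000,0.5000)
o1: d²=146 > ρ²=52 → inactive
o2: d²=13 ≤ ρ²=52; F_rep = 36·(3,-2)/13² = (0.6391,-0.4260)
F = F_att + ΣF_rep = (2.6391,0.0740)
Δp = p'−p = (0.6598,0.0185); α = Δx/Fx = (223/338) / (446/169) = 1/4
check: Δy/Fy = (25/1352) / (25/338) = 1/4 ✓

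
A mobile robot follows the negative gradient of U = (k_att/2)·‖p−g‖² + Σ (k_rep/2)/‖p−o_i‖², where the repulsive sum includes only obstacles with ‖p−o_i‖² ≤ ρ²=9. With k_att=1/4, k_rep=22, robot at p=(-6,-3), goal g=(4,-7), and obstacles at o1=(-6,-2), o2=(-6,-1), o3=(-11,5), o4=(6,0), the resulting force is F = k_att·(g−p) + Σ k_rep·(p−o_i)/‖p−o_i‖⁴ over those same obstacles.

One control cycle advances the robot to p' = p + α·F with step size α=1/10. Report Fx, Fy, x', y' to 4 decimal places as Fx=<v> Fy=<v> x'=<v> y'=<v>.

Fx=2.5000 Fy=-25.7500 x'=-5.7500 y'=-5.5750

F_att = 1/4·(g−p) = 1/4·(10,-4) = (2.5000,-1.0000)
o1: d²=1 ≤ ρ²=9; F_rep = 22·(0,-1)/1² = (0.0000,-22.0000)
o2: d²=4 ≤ ρ²=9; F_rep = 22·(0,-2)/4² = (0.0000,-2.7500)
o3: d²=89 > ρ²=9 → inactive
o4: d²=153 > ρ²=9 → inactive
F = F_att + ΣF_rep = (2.5000,-25.7500)
p' = p + 1/10·F = (-5.7500,-5.5750)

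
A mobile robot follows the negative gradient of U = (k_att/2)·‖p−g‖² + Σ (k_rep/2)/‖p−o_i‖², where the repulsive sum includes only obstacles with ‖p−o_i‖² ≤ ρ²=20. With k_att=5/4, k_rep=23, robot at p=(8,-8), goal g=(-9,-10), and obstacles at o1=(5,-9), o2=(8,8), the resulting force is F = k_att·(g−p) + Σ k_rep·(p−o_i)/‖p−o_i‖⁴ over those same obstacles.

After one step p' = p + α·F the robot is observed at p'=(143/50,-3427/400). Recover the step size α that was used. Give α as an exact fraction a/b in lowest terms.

F_att = 5/4·(g−p) = 5/4·(-17,-2) = (-21.2500,-2.5000)
o1: d²=10 ≤ ρ²=20; F_rep = 23·(3,1)/10² = (0.6900,0.2300)
o2: d²=256 > ρ²=20 → inactive
F = F_att + ΣF_rep = (-20.5600,-2.2700)
Δp = p'−p = (-5.1400,-0.5675); α = Δx/Fx = (-257/50) / (-514/25) = 1/4
check: Δy/Fy = (-227/400) / (-227/100) = 1/4 ✓

α = 1/4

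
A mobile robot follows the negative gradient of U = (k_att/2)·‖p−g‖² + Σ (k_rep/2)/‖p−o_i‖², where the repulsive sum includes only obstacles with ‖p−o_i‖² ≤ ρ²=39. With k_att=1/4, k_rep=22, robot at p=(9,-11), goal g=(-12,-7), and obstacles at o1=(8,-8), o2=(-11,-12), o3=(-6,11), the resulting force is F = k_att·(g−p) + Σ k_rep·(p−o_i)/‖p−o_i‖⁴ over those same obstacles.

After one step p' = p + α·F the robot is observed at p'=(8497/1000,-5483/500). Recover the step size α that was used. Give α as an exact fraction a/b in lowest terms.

F_att = 1/4·(g−p) = 1/4·(-21,4) = (-5.2500,1.0000)
o1: d²=10 ≤ ρ²=39; F_rep = 22·(1,-3)/10² = (0.2200,-0.6600)
o2: d²=401 > ρ²=39 → inactive
o3: d²=709 > ρ²=39 → inactive
F = F_att + ΣF_rep = (-5.0300,0.3400)
Δp = p'−p = (-0.5030,0.0340); α = Δx/Fx = (-503/1000) / (-503/100) = 1/10
check: Δy/Fy = (17/500) / (17/50) = 1/10 ✓

α = 1/10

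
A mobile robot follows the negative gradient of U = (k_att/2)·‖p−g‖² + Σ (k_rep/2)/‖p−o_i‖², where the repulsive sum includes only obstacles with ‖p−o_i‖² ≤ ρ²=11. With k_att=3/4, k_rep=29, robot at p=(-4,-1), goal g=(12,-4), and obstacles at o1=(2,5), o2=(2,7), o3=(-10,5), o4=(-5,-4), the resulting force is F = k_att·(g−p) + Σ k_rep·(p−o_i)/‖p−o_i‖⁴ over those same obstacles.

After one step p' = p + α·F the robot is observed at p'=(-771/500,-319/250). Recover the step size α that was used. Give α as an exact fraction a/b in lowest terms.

F_att = 3/4·(g−p) = 3/4·(16,-3) = (12.0000,-2.2500)
o1: d²=72 > ρ²=11 → inactive
o2: d²=100 > ρ²=11 → inactive
o3: d²=72 > ρ²=11 → inactive
o4: d²=10 ≤ ρ²=11; F_rep = 29·(1,3)/10² = (0.2900,0.8700)
F = F_att + ΣF_rep = (12.2900,-1.3800)
Δp = p'−p = (2.4580,-0.2760); α = Δx/Fx = (1229/500) / (1229/100) = 1/5
check: Δy/Fy = (-69/250) / (-69/50) = 1/5 ✓

α = 1/5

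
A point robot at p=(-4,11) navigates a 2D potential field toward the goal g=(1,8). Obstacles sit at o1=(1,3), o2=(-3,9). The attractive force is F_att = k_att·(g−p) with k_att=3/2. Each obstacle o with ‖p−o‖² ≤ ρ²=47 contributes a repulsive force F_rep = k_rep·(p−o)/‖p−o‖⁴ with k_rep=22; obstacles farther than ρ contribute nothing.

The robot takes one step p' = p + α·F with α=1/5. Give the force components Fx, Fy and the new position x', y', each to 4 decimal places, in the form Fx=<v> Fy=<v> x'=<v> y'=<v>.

Fx=6.6200 Fy=-2.7400 x'=-2.6760 y'=10.4520

F_att = 3/2·(g−p) = 3/2·(5,-3) = (7.5000,-4.5000)
o1: d²=89 > ρ²=47 → inactive
o2: d²=5 ≤ ρ²=47; F_rep = 22·(-1,2)/5² = (-0.8800,1.7600)
F = F_att + ΣF_rep = (6.6200,-2.7400)
p' = p + 1/5·F = (-2.6760,10.4520)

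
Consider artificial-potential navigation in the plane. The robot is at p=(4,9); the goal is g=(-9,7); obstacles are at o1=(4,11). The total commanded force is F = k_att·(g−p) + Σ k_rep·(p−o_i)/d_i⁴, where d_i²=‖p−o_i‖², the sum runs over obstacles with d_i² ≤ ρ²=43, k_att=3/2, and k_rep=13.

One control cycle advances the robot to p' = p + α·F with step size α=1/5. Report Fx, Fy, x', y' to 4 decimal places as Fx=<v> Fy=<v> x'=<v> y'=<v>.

F_att = 3/2·(g−p) = 3/2·(-13,-2) = (-19.5000,-3.0000)
o1: d²=4 ≤ ρ²=43; F_rep = 13·(0,-2)/4² = (0.0000,-1.6250)
F = F_att + ΣF_rep = (-19.5000,-4.6250)
p' = p + 1/5·F = (0.1000,8.0750)

Fx=-19.5000 Fy=-4.6250 x'=0.1000 y'=8.0750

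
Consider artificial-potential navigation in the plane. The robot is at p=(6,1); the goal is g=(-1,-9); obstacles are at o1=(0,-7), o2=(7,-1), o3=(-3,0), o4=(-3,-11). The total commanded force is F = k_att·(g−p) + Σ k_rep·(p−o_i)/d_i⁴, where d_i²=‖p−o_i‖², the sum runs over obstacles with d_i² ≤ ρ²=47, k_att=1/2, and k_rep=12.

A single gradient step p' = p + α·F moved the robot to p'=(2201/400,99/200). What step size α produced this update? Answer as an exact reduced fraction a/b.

F_att = 1/2·(g−p) = 1/2·(-7,-10) = (-3.5000,-5.0000)
o1: d²=100 > ρ²=47 → inactive
o2: d²=5 ≤ ρ²=47; F_rep = 12·(-1,2)/5² = (-0.4800,0.9600)
o3: d²=82 > ρ²=47 → inactive
o4: d²=225 > ρ²=47 → inactive
F = F_att + ΣF_rep = (-3.9800,-4.0400)
Δp = p'−p = (-0.4975,-0.5050); α = Δx/Fx = (-199/400) / (-199/50) = 1/8
check: Δy/Fy = (-101/200) / (-101/25) = 1/8 ✓

α = 1/8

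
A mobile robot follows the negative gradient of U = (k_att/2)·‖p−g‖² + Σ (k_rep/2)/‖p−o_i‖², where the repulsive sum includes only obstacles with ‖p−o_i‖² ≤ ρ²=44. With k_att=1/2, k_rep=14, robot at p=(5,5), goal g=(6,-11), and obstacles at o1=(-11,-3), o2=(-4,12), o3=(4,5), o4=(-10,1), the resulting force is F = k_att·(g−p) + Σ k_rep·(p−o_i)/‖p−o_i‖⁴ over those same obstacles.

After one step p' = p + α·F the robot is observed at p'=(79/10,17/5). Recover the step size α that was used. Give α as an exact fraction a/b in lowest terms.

F_att = 1/2·(g−p) = 1/2·(1,-16) = (0.5000,-8.0000)
o1: d²=320 > ρ²=44 → inactive
o2: d²=130 > ρ²=44 → inactive
o3: d²=1 ≤ ρ²=44; F_rep = 14·(1,0)/1² = (14.0000,0.0000)
o4: d²=241 > ρ²=44 → inactive
F = F_att + ΣF_rep = (14.5000,-8.0000)
Δp = p'−p = (2.9000,-1.6000); α = Δx/Fx = (29/10) / (29/2) = 1/5
check: Δy/Fy = (-8/5) / (-8) = 1/5 ✓

α = 1/5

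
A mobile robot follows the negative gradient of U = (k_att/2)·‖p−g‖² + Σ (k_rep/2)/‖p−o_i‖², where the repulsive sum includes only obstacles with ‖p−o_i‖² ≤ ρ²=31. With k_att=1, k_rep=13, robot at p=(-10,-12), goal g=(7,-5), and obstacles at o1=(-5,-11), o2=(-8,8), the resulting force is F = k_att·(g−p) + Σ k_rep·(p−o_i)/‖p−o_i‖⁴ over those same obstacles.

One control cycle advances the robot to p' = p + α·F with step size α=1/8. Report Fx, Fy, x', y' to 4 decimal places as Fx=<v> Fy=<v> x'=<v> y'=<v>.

Fx=16.9038 Fy=6.9808 x'=-7.8870 y'=-11.1274

F_att = 1·(g−p) = 1·(17,7) = (17.0000,7.0000)
o1: d²=26 ≤ ρ²=31; F_rep = 13·(-5,-1)/26² = (-0.0962,-0.0192)
o2: d²=404 > ρ²=31 → inactive
F = F_att + ΣF_rep = (16.9038,6.9808)
p' = p + 1/8·F = (-7.8870,-11.1274)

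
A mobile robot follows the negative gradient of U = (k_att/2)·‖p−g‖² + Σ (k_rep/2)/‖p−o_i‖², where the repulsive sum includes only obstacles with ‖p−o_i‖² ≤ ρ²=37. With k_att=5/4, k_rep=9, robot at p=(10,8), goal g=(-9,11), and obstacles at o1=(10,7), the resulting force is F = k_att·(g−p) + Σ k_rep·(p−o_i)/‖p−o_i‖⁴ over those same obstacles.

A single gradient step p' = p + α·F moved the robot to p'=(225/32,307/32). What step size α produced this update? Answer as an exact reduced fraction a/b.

F_att = 5/4·(g−p) = 5/4·(-19,3) = (-23.7500,3.7500)
o1: d²=1 ≤ ρ²=37; F_rep = 9·(0,1)/1² = (0.0000,9.0000)
F = F_att + ΣF_rep = (-23.7500,12.7500)
Δp = p'−p = (-2.9688,1.5938); α = Δx/Fx = (-95/32) / (-95/4) = 1/8
check: Δy/Fy = (51/32) / (51/4) = 1/8 ✓

α = 1/8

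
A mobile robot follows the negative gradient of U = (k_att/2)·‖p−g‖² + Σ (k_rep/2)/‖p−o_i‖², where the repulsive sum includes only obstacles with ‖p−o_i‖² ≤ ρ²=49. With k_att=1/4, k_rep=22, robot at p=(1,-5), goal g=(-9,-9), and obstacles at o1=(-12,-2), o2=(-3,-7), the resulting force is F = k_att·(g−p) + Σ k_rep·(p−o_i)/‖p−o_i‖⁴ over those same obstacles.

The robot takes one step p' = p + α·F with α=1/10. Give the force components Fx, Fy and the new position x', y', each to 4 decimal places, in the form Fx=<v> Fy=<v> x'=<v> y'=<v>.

Fx=-2.2800 Fy=-0.8900 x'=0.7720 y'=-5.0890

F_att = 1/4·(g−p) = 1/4·(-10,-4) = (-2.5000,-1.0000)
o1: d²=178 > ρ²=49 → inactive
o2: d²=20 ≤ ρ²=49; F_rep = 22·(4,2)/20² = (0.2200,0.1100)
F = F_att + ΣF_rep = (-2.2800,-0.8900)
p' = p + 1/10·F = (0.7720,-5.0890)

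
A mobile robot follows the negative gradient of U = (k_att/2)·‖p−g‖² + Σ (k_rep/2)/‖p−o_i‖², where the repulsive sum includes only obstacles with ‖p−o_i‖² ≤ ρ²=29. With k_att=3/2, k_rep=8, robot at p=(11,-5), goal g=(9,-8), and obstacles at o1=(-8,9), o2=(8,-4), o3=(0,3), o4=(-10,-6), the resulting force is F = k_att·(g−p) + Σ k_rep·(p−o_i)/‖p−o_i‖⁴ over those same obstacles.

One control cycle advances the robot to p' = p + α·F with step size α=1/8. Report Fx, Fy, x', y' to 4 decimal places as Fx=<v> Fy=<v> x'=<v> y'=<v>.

Fx=-2.7600 Fy=-4.5800 x'=10.6550 y'=-5.5725

F_att = 3/2·(g−p) = 3/2·(-2,-3) = (-3.0000,-4.5000)
o1: d²=557 > ρ²=29 → inactive
o2: d²=10 ≤ ρ²=29; F_rep = 8·(3,-1)/10² = (0.2400,-0.0800)
o3: d²=185 > ρ²=29 → inactive
o4: d²=442 > ρ²=29 → inactive
F = F_att + ΣF_rep = (-2.7600,-4.5800)
p' = p + 1/8·F = (10.6550,-5.5725)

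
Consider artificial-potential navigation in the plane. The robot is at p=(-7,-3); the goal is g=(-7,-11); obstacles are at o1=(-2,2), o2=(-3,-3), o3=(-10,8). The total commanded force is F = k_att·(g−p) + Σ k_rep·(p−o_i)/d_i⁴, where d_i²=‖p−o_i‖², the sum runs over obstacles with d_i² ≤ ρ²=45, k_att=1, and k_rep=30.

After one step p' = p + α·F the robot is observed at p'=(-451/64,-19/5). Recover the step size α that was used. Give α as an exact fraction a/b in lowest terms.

F_att = 1·(g−p) = 1·(0,-8) = (0.0000,-8.0000)
o1: d²=50 > ρ²=45 → inactive
o2: d²=16 ≤ ρ²=45; F_rep = 30·(-4,0)/16² = (-0.4688,0.0000)
o3: d²=130 > ρ²=45 → inactive
F = F_att + ΣF_rep = (-0.4688,-8.0000)
Δp = p'−p = (-0.0469,-0.8000); α = Δx/Fx = (-3/64) / (-15/32) = 1/10
check: Δy/Fy = (-4/5) / (-8) = 1/10 ✓

α = 1/10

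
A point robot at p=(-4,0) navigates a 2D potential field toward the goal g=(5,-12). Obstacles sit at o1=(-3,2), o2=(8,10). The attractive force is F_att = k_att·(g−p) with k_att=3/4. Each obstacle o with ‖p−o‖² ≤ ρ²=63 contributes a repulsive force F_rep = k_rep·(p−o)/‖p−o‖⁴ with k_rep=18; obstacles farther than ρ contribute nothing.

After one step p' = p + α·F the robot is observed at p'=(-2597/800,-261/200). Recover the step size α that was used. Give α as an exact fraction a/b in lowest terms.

α = 1/8

F_att = 3/4·(g−p) = 3/4·(9,-12) = (6.7500,-9.0000)
o1: d²=5 ≤ ρ²=63; F_rep = 18·(-1,-2)/5² = (-0.7200,-1.4400)
o2: d²=244 > ρ²=63 → inactive
F = F_att + ΣF_rep = (6.0300,-10.4400)
Δp = p'−p = (0.7538,-1.3050); α = Δx/Fx = (603/800) / (603/100) = 1/8
check: Δy/Fy = (-261/200) / (-261/25) = 1/8 ✓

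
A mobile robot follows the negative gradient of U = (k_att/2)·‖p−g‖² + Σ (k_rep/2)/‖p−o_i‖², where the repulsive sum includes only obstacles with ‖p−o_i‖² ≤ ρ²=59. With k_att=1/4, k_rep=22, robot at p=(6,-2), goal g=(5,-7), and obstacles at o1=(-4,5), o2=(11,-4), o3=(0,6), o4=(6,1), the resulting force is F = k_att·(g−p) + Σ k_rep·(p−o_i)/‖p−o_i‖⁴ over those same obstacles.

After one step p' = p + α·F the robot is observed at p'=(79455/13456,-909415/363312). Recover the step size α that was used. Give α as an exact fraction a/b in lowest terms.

F_att = 1/4·(g−p) = 1/4·(-1,-5) = (-0.2500,-1.2500)
o1: d²=149 > ρ²=59 → inactive
o2: d²=29 ≤ ρ²=59; F_rep = 22·(-5,2)/29² = (-0.1308,0.0523)
o3: d²=100 > ρ²=59 → inactive
o4: d²=9 ≤ ρ²=59; F_rep = 22·(0,-3)/9² = (0.0000,-0.8148)
F = F_att + ΣF_rep = (-0.3808,-2.0125)
Δp = p'−p = (-0.0952,-0.5031); α = Δx/Fx = (-1281/13456) / (-1281/3364) = 1/4
check: Δy/Fy = (-182791/363312) / (-182791/90828) = 1/4 ✓

α = 1/4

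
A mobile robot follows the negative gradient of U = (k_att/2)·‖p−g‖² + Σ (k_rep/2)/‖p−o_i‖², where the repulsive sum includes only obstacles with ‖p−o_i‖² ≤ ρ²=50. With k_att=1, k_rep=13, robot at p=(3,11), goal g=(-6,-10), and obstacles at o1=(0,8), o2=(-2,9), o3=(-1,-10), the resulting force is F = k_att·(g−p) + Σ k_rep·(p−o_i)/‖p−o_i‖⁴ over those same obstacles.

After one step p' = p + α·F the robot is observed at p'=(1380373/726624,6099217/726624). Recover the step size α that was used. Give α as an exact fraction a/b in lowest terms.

α = 1/8

F_att = 1·(g−p) = 1·(-9,-21) = (-9.0000,-21.0000)
o1: d²=18 ≤ ρ²=50; F_rep = 13·(3,3)/18² = (0.1204,0.1204)
o2: d²=29 ≤ ρ²=50; F_rep = 13·(5,2)/29² = (0.0773,0.0309)
o3: d²=457 > ρ²=50 → inactive
F = F_att + ΣF_rep = (-8.8023,-20.8487)
Δp = p'−p = (-1.1003,-2.6061); α = Δx/Fx = (-799499/726624) / (-799499/90828) = 1/8
check: Δy/Fy = (-1893647/726624) / (-1893647/90828) = 1/8 ✓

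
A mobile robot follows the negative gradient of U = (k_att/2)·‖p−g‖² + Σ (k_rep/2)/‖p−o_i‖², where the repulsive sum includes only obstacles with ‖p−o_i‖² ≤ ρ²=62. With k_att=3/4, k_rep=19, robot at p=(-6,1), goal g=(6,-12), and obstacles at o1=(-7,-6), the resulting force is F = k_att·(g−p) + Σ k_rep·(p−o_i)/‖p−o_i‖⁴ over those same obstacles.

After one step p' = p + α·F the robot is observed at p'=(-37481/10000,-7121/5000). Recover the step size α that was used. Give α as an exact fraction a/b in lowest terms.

F_att = 3/4·(g−p) = 3/4·(12,-13) = (9.0000,-9.7500)
o1: d²=50 ≤ ρ²=62; F_rep = 19·(1,7)/50² = (0.0076,0.0532)
F = F_att + ΣF_rep = (9.0076,-9.6968)
Δp = p'−p = (2.2519,-2.4242); α = Δx/Fx = (22519/10000) / (22519/2500) = 1/4
check: Δy/Fy = (-12121/5000) / (-12121/1250) = 1/4 ✓

α = 1/4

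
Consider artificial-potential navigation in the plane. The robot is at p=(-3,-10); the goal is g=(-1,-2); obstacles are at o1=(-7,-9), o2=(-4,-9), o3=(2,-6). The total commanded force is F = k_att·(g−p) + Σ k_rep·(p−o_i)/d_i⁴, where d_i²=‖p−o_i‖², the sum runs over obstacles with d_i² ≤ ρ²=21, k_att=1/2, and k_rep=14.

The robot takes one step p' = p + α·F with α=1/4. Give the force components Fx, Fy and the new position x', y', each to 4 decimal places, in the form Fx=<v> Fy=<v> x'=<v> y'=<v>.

Fx=4.6938 Fy=0.4516 x'=-1.8266 y'=-9.8871

F_att = 1/2·(g−p) = 1/2·(2,8) = (1.0000,4.0000)
o1: d²=17 ≤ ρ²=21; F_rep = 14·(4,-1)/17² = (0.1938,-0.0484)
o2: d²=2 ≤ ρ²=21; F_rep = 14·(1,-1)/2² = (3.5000,-3.5000)
o3: d²=41 > ρ²=21 → inactive
F = F_att + ΣF_rep = (4.6938,0.4516)
p' = p + 1/4·F = (-1.8266,-9.8871)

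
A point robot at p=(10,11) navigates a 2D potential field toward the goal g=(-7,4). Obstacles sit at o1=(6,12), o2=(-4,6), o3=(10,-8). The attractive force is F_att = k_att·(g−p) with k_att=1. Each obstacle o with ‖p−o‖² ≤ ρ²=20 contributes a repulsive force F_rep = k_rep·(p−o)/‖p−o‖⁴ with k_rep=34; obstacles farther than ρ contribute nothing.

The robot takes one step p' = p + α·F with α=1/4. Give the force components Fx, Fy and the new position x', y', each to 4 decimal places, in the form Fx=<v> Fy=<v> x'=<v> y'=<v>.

F_att = 1·(g−p) = 1·(-17,-7) = (-17.0000,-7.0000)
o1: d²=17 ≤ ρ²=20; F_rep = 34·(4,-1)/17² = (0.4706,-0.1176)
o2: d²=221 > ρ²=20 → inactive
o3: d²=361 > ρ²=20 → inactive
F = F_att + ΣF_rep = (-16.5294,-7.1176)
p' = p + 1/4·F = (5.8676,9.2206)

Fx=-16.5294 Fy=-7.1176 x'=5.8676 y'=9.2206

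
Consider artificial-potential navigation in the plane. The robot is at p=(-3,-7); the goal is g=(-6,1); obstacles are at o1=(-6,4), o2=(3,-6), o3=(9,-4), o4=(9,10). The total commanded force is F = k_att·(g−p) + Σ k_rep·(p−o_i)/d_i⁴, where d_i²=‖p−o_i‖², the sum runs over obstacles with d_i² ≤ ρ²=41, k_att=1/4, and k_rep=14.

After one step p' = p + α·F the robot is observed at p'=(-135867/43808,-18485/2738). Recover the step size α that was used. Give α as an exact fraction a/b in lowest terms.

F_att = 1/4·(g−p) = 1/4·(-3,8) = (-0.7500,2.0000)
o1: d²=130 > ρ²=41 → inactive
o2: d²=37 ≤ ρ²=41; F_rep = 14·(-6,-1)/37² = (-0.0614,-0.0102)
o3: d²=153 > ρ²=41 → inactive
o4: d²=433 > ρ²=41 → inactive
F = F_att + ΣF_rep = (-0.8114,1.9898)
Δp = p'−p = (-0.1014,0.2487); α = Δx/Fx = (-4443/43808) / (-4443/5476) = 1/8
check: Δy/Fy = (681/2738) / (2724/1369) = 1/8 ✓

α = 1/8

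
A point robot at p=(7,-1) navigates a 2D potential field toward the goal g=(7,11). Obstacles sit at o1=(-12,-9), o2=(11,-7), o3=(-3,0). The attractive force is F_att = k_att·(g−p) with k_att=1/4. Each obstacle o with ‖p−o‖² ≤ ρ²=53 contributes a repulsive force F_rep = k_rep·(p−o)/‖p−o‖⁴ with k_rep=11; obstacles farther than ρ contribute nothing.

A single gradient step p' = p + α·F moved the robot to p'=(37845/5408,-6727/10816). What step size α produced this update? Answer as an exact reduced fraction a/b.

α = 1/8

F_att = 1/4·(g−p) = 1/4·(0,12) = (0.0000,3.0000)
o1: d²=425 > ρ²=53 → inactive
o2: d²=52 ≤ ρ²=53; F_rep = 11·(-4,6)/52² = (-0.0163,0.0244)
o3: d²=101 > ρ²=53 → inactive
F = F_att + ΣF_rep = (-0.0163,3.0244)
Δp = p'−p = (-0.0020,0.3781); α = Δx/Fx = (-11/5408) / (-11/676) = 1/8
check: Δy/Fy = (4089/10816) / (4089/1352) = 1/8 ✓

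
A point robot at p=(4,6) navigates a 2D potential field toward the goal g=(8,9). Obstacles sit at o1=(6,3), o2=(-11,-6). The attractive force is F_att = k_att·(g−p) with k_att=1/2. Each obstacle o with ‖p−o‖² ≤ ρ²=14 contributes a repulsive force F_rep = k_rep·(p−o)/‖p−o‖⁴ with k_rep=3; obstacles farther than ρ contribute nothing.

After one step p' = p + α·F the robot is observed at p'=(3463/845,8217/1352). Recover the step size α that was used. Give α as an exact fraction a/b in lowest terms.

α = 1/20

F_att = 1/2·(g−p) = 1/2·(4,3) = (2.0000,1.5000)
o1: d²=13 ≤ ρ²=14; F_rep = 3·(-2,3)/13² = (-0.0355,0.0533)
o2: d²=369 > ρ²=14 → inactive
F = F_att + ΣF_rep = (1.9645,1.5533)
Δp = p'−p = (0.0982,0.0777); α = Δx/Fx = (83/845) / (332/169) = 1/20
check: Δy/Fy = (105/1352) / (525/338) = 1/20 ✓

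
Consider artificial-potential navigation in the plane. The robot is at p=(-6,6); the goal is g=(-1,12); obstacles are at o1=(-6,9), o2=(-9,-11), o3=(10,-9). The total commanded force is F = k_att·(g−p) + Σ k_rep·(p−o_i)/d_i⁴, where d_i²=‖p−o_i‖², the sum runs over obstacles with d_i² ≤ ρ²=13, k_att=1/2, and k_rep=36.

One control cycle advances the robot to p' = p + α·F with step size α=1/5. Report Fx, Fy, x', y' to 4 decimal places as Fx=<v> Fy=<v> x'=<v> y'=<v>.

Fx=2.5000 Fy=1.6667 x'=-5.5000 y'=6.3333

F_att = 1/2·(g−p) = 1/2·(5,6) = (2.5000,3.0000)
o1: d²=9 ≤ ρ²=13; F_rep = 36·(0,-3)/9² = (0.0000,-1.3333)
o2: d²=298 > ρ²=13 → inactive
o3: d²=481 > ρ²=13 → inactive
F = F_att + ΣF_rep = (2.5000,1.6667)
p' = p + 1/5·F = (-5.5000,6.3333)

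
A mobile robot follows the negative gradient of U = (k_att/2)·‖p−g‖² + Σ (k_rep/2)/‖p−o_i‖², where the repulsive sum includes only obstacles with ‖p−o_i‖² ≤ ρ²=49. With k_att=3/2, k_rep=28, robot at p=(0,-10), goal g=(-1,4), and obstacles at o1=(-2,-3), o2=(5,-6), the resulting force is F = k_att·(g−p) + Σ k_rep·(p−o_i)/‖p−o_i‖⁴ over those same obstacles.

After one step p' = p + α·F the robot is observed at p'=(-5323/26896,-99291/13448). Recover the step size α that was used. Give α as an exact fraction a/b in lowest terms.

F_att = 3/2·(g−p) = 3/2·(-1,14) = (-1.5000,21.0000)
o1: d²=53 > ρ²=49 → inactive
o2: d²=41 ≤ ρ²=49; F_rep = 28·(-5,-4)/41² = (-0.0833,-0.0666)
F = F_att + ΣF_rep = (-1.5833,20.9334)
Δp = p'−p = (-0.1979,2.6167); α = Δx/Fx = (-5323/26896) / (-5323/3362) = 1/8
check: Δy/Fy = (35189/13448) / (35189/1681) = 1/8 ✓

α = 1/8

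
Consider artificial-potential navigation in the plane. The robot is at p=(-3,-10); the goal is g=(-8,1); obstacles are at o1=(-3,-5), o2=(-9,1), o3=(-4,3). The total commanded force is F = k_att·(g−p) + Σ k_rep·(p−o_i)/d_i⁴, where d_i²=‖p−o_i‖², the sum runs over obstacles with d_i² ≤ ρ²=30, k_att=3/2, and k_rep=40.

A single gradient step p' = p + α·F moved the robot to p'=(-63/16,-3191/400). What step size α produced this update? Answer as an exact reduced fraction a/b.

F_att = 3/2·(g−p) = 3/2·(-5,11) = (-7.5000,16.5000)
o1: d²=25 ≤ ρ²=30; F_rep = 40·(0,-5)/25² = (0.0000,-0.3200)
o2: d²=157 > ρ²=30 → inactive
o3: d²=170 > ρ²=30 → inactive
F = F_att + ΣF_rep = (-7.5000,16.1800)
Δp = p'−p = (-0.9375,2.0225); α = Δx/Fx = (-15/16) / (-15/2) = 1/8
check: Δy/Fy = (809/400) / (809/50) = 1/8 ✓

α = 1/8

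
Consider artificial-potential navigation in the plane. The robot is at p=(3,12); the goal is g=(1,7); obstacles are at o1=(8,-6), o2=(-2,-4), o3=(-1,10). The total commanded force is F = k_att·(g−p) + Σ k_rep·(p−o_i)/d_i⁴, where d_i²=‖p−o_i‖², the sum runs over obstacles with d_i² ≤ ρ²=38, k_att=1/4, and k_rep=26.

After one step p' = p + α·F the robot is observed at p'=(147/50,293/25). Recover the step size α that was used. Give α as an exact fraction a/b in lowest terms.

α = 1/4

F_att = 1/4·(g−p) = 1/4·(-2,-5) = (-0.5000,-1.2500)
o1: d²=349 > ρ²=38 → inactive
o2: d²=281 > ρ²=38 → inactive
o3: d²=20 ≤ ρ²=38; F_rep = 26·(4,2)/20² = (0.2600,0.1300)
F = F_att + ΣF_rep = (-0.2400,-1.1200)
Δp = p'−p = (-0.0600,-0.2800); α = Δx/Fx = (-3/50) / (-6/25) = 1/4
check: Δy/Fy = (-7/25) / (-28/25) = 1/4 ✓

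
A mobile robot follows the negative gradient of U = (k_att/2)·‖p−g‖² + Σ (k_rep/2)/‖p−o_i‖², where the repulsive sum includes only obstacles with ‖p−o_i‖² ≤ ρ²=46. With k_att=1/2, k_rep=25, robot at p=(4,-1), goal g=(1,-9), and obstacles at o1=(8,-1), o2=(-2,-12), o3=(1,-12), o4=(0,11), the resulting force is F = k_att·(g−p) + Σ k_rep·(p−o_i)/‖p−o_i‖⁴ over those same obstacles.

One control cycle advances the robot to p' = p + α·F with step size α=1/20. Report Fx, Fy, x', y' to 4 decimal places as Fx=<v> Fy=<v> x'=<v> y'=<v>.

Fx=-1.8906 Fy=-4.0000 x'=3.9055 y'=-1.2000

F_att = 1/2·(g−p) = 1/2·(-3,-8) = (-1.5000,-4.0000)
o1: d²=16 ≤ ρ²=46; F_rep = 25·(-4,0)/16² = (-0.3906,0.0000)
o2: d²=157 > ρ²=46 → inactive
o3: d²=130 > ρ²=46 → inactive
o4: d²=160 > ρ²=46 → inactive
F = F_att + ΣF_rep = (-1.8906,-4.0000)
p' = p + 1/20·F = (3.9055,-1.2000)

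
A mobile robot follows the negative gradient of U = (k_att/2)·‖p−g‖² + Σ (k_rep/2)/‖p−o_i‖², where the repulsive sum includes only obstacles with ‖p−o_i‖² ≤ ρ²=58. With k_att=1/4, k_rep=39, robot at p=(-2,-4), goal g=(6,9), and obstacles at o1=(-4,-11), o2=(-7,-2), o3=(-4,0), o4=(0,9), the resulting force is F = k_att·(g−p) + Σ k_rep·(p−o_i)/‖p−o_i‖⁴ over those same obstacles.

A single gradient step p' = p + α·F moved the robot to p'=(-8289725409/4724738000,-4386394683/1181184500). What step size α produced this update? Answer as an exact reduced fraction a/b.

α = 1/10

F_att = 1/4·(g−p) = 1/4·(8,13) = (2.0000,3.2500)
o1: d²=53 ≤ ρ²=58; F_rep = 39·(2,7)/53² = (0.0278,0.0972)
o2: d²=29 ≤ ρ²=58; F_rep = 39·(5,-2)/29² = (0.2319,-0.0927)
o3: d²=20 ≤ ρ²=58; F_rep = 39·(2,-4)/20² = (0.1950,-0.3900)
o4: d²=173 > ρ²=58 → inactive
F = F_att + ΣF_rep = (2.4546,2.8644)
Δp = p'−p = (0.2455,0.2864); α = Δx/Fx = (1159750591/4724738000) / (1159750591/472473800) = 1/10
check: Δy/Fy = (338343317/1181184500) / (338343317/118118450) = 1/10 ✓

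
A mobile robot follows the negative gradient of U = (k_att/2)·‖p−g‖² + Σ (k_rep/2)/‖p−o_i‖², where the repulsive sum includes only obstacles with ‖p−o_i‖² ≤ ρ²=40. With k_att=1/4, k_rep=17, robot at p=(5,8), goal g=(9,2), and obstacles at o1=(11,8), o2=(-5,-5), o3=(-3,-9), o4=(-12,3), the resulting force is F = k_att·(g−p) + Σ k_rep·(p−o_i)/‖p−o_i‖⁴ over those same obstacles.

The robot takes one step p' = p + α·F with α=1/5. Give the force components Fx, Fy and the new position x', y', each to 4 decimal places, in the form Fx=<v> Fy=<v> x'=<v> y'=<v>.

Fx=0.9213 Fy=-1.5000 x'=5.1843 y'=7.7000

F_att = 1/4·(g−p) = 1/4·(4,-6) = (1.0000,-1.5000)
o1: d²=36 ≤ ρ²=40; F_rep = 17·(-6,0)/36² = (-0.0787,0.0000)
o2: d²=269 > ρ²=40 → inactive
o3: d²=353 > ρ²=40 → inactive
o4: d²=314 > ρ²=40 → inactive
F = F_att + ΣF_rep = (0.9213,-1.5000)
p' = p + 1/5·F = (5.1843,7.7000)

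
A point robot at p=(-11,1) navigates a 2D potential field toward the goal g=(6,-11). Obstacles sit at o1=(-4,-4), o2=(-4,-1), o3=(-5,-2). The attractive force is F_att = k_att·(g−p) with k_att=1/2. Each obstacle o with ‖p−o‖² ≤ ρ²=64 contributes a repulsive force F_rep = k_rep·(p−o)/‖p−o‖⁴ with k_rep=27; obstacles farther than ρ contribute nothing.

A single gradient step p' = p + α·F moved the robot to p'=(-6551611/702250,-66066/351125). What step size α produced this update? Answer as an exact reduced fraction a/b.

F_att = 1/2·(g−p) = 1/2·(17,-12) = (8.5000,-6.0000)
o1: d²=74 > ρ²=64 → inactive
o2: d²=53 ≤ ρ²=64; F_rep = 27·(-7,2)/53² = (-0.0673,0.0192)
o3: d²=45 ≤ ρ²=64; F_rep = 27·(-6,3)/45² = (-0.0800,0.0400)
F = F_att + ΣF_rep = (8.3527,-5.9408)
Δp = p'−p = (1.6705,-1.1882); α = Δx/Fx = (1173139/702250) / (1173139/140450) = 1/5
check: Δy/Fy = (-417191/351125) / (-417191/70225) = 1/5 ✓

α = 1/5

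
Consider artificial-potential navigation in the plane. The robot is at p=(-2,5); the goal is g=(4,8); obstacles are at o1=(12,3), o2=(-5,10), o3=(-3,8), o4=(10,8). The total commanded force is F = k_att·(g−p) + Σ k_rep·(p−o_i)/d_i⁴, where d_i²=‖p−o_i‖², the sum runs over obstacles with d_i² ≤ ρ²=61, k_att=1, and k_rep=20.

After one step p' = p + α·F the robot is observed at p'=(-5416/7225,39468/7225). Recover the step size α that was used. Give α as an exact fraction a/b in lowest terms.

F_att = 1·(g−p) = 1·(6,3) = (6.0000,3.0000)
o1: d²=200 > ρ²=61 → inactive
o2: d²=34 ≤ ρ²=61; F_rep = 20·(3,-5)/34² = (0.0519,-0.0865)
o3: d²=10 ≤ ρ²=61; F_rep = 20·(1,-3)/10² = (0.2000,-0.6000)
o4: d²=153 > ρ²=61 → inactive
F = F_att + ΣF_rep = (6.2519,2.3135)
Δp = p'−p = (1.2504,0.4627); α = Δx/Fx = (9034/7225) / (9034/1445) = 1/5
check: Δy/Fy = (3343/7225) / (3343/1445) = 1/5 ✓

α = 1/5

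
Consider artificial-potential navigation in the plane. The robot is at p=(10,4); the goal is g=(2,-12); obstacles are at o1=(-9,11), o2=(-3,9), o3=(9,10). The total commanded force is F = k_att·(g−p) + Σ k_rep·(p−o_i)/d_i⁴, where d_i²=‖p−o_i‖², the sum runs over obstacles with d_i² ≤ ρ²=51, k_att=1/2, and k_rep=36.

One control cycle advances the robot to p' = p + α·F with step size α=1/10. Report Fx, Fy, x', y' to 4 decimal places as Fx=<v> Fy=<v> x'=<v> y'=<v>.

F_att = 1/2·(g−p) = 1/2·(-8,-16) = (-4.0000,-8.0000)
o1: d²=410 > ρ²=51 → inactive
o2: d²=194 > ρ²=51 → inactive
o3: d²=37 ≤ ρ²=51; F_rep = 36·(1,-6)/37² = (0.0263,-0.1578)
F = F_att + ΣF_rep = (-3.9737,-8.1578)
p' = p + 1/10·F = (9.6026,3.1842)

Fx=-3.9737 Fy=-8.1578 x'=9.6026 y'=3.1842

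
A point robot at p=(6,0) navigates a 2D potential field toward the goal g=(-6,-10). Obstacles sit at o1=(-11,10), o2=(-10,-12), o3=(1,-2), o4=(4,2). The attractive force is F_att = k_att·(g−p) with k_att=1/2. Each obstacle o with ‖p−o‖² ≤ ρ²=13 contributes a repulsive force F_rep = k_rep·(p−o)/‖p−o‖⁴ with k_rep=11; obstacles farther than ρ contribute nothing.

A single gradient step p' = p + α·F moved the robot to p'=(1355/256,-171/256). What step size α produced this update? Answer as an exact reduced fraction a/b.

F_att = 1/2·(g−p) = 1/2·(-12,-10) = (-6.0000,-5.0000)
o1: d²=389 > ρ²=13 → inactive
o2: d²=400 > ρ²=13 → inactive
o3: d²=29 > ρ²=13 → inactive
o4: d²=8 ≤ ρ²=13; F_rep = 11·(2,-2)/8² = (0.3438,-0.3438)
F = F_att + ΣF_rep = (-5.6562,-5.3438)
Δp = p'−p = (-0.7070,-0.6680); α = Δx/Fx = (-181/256) / (-181/32) = 1/8
check: Δy/Fy = (-171/256) / (-171/32) = 1/8 ✓

α = 1/8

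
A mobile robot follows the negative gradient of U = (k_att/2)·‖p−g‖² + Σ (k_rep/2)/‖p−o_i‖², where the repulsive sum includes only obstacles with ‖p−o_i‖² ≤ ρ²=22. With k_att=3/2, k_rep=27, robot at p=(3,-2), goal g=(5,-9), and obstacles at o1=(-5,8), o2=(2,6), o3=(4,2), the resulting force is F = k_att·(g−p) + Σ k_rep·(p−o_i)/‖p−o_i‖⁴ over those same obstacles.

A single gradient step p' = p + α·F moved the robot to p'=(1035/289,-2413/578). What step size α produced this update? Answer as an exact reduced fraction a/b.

F_att = 3/2·(g−p) = 3/2·(2,-7) = (3.0000,-10.5000)
o1: d²=164 > ρ²=22 → inactive
o2: d²=65 > ρ²=22 → inactive
o3: d²=17 ≤ ρ²=22; F_rep = 27·(-1,-4)/17² = (-0.0934,-0.3737)
F = F_att + ΣF_rep = (2.9066,-10.8737)
Δp = p'−p = (0.5813,-2.1747); α = Δx/Fx = (168/289) / (840/289) = 1/5
check: Δy/Fy = (-1257/578) / (-6285/578) = 1/5 ✓

α = 1/5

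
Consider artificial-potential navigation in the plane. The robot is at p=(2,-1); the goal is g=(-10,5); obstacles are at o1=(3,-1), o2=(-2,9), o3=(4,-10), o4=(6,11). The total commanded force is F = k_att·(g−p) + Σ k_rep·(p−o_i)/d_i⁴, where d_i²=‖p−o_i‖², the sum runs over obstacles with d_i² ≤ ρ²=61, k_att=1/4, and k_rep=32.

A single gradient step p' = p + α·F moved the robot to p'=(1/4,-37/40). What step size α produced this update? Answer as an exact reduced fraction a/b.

α = 1/20

F_att = 1/4·(g−p) = 1/4·(-12,6) = (-3.0000,1.5000)
o1: d²=1 ≤ ρ²=61; F_rep = 32·(-1,0)/1² = (-32.0000,0.0000)
o2: d²=116 > ρ²=61 → inactive
o3: d²=85 > ρ²=61 → inactive
o4: d²=160 > ρ²=61 → inactive
F = F_att + ΣF_rep = (-35.0000,1.5000)
Δp = p'−p = (-1.7500,0.0750); α = Δx/Fx = (-7/4) / (-35) = 1/20
check: Δy/Fy = (3/40) / (3/2) = 1/20 ✓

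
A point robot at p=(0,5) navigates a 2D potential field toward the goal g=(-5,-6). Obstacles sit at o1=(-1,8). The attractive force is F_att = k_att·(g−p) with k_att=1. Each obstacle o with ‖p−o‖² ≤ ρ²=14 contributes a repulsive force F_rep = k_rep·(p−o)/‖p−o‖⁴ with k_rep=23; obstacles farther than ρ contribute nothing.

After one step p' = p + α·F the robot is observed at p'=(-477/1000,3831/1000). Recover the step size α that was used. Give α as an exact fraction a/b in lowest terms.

α = 1/10

F_att = 1·(g−p) = 1·(-5,-11) = (-5.0000,-11.0000)
o1: d²=10 ≤ ρ²=14; F_rep = 23·(1,-3)/10² = (0.2300,-0.6900)
F = F_att + ΣF_rep = (-4.7700,-11.6900)
Δp = p'−p = (-0.4770,-1.1690); α = Δx/Fx = (-477/1000) / (-477/100) = 1/10
check: Δy/Fy = (-1169/1000) / (-1169/100) = 1/10 ✓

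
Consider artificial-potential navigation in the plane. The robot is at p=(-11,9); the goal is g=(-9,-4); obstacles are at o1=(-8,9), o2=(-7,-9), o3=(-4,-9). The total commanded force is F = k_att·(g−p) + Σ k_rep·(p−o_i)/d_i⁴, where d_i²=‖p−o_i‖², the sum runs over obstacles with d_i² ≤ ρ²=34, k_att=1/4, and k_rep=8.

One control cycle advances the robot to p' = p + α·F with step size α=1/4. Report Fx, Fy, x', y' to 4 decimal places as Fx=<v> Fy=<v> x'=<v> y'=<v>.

F_att = 1/4·(g−p) = 1/4·(2,-13) = (0.5000,-3.2500)
o1: d²=9 ≤ ρ²=34; F_rep = 8·(-3,0)/9² = (-0.2963,0.0000)
o2: d²=340 > ρ²=34 → inactive
o3: d²=373 > ρ²=34 → inactive
F = F_att + ΣF_rep = (0.2037,-3.2500)
p' = p + 1/4·F = (-10.9491,8.1875)

Fx=0.2037 Fy=-3.2500 x'=-10.9491 y'=8.1875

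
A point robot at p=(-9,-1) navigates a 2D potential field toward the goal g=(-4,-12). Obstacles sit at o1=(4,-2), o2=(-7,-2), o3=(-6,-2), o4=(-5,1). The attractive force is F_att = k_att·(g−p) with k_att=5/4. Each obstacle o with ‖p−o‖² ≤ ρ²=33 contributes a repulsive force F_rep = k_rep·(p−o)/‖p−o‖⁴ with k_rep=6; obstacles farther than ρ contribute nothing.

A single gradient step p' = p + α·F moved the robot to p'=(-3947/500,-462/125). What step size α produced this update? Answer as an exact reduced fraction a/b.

F_att = 5/4·(g−p) = 5/4·(5,-11) = (6.2500,-13.7500)
o1: d²=170 > ρ²=33 → inactive
o2: d²=5 ≤ ρ²=33; F_rep = 6·(-2,1)/5² = (-0.4800,0.2400)
o3: d²=10 ≤ ρ²=33; F_rep = 6·(-3,1)/10² = (-0.1800,0.0600)
o4: d²=20 ≤ ρ²=33; F_rep = 6·(-4,-2)/20² = (-0.0600,-0.0300)
F = F_att + ΣF_rep = (5.5300,-13.4800)
Δp = p'−p = (1.1060,-2.6960); α = Δx/Fx = (553/500) / (553/100) = 1/5
check: Δy/Fy = (-337/125) / (-337/25) = 1/5 ✓

α = 1/5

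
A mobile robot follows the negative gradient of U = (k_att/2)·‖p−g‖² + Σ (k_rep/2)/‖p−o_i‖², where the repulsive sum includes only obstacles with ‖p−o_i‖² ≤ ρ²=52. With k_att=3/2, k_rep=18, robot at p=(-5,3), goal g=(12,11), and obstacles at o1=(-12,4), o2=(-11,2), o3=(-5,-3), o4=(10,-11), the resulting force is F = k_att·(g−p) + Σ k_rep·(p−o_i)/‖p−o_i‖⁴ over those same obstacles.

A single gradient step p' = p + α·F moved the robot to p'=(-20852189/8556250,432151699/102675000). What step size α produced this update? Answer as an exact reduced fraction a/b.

F_att = 3/2·(g−p) = 3/2·(17,8) = (25.5000,12.0000)
o1: d²=50 ≤ ρ²=52; F_rep = 18·(7,-1)/50² = (0.0504,-0.0072)
o2: d²=37 ≤ ρ²=52; F_rep = 18·(6,1)/37² = (0.0789,0.0131)
o3: d²=36 ≤ ρ²=52; F_rep = 18·(0,6)/36² = (0.0000,0.0833)
o4: d²=421 > ρ²=52 → inactive
F = F_att + ΣF_rep = (25.6293,12.0893)
Δp = p'−p = (2.5629,1.2089); α = Δx/Fx = (21929061/8556250) / (21929061/855625) = 1/10
check: Δy/Fy = (124126699/102675000) / (124126699/10267500) = 1/10 ✓

α = 1/10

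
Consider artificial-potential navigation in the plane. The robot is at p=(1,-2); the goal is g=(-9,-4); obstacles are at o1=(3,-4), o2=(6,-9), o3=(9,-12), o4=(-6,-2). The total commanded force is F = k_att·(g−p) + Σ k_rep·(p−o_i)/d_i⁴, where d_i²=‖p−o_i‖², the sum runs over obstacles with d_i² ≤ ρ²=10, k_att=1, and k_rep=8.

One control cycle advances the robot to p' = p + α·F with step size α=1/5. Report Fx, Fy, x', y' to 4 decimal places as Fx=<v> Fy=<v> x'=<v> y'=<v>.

Fx=-10.2500 Fy=-1.7500 x'=-1.0500 y'=-2.3500

F_att = 1·(g−p) = 1·(-10,-2) = (-10.0000,-2.0000)
o1: d²=8 ≤ ρ²=10; F_rep = 8·(-2,2)/8² = (-0.2500,0.2500)
o2: d²=74 > ρ²=10 → inactive
o3: d²=164 > ρ²=10 → inactive
o4: d²=49 > ρ²=10 → inactive
F = F_att + ΣF_rep = (-10.2500,-1.7500)
p' = p + 1/5·F = (-1.0500,-2.3500)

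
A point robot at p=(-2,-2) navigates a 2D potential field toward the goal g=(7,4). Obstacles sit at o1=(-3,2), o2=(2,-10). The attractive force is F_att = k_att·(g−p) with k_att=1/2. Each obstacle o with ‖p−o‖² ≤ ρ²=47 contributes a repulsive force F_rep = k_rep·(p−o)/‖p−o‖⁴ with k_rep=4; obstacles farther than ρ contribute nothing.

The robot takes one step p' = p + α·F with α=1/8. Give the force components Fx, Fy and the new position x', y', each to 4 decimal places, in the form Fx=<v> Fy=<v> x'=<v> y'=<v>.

Fx=4.5138 Fy=2.9446 x'=-1.4358 y'=-1.6319

F_att = 1/2·(g−p) = 1/2·(9,6) = (4.5000,3.0000)
o1: d²=17 ≤ ρ²=47; F_rep = 4·(1,-4)/17² = (0.0138,-0.0554)
o2: d²=80 > ρ²=47 → inactive
F = F_att + ΣF_rep = (4.5138,2.9446)
p' = p + 1/8·F = (-1.4358,-1.6319)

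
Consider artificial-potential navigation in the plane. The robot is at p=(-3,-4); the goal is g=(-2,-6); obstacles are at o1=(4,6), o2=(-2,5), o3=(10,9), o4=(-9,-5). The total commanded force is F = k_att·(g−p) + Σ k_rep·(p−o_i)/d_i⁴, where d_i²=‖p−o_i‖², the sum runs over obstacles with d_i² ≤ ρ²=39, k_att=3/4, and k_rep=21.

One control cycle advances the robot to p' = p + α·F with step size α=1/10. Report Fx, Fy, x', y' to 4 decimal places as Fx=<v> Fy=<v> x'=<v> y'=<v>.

Fx=0.8420 Fy=-1.4847 x'=-2.9158 y'=-4.1485

F_att = 3/4·(g−p) = 3/4·(1,-2) = (0.7500,-1.5000)
o1: d²=149 > ρ²=39 → inactive
o2: d²=82 > ρ²=39 → inactive
o3: d²=338 > ρ²=39 → inactive
o4: d²=37 ≤ ρ²=39; F_rep = 21·(6,1)/37² = (0.0920,0.0153)
F = F_att + ΣF_rep = (0.8420,-1.4847)
p' = p + 1/10·F = (-2.9158,-4.1485)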